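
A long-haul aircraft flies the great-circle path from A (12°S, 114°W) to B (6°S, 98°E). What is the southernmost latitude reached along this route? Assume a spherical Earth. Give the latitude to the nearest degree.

≈ 30°S

The great circle lies in the plane with unit normal n̂ = (p₁ × p₂)/|p₁ × p₂|.
Here n̂_z ≈ -0.865; the vertex latitude is φ_max = arccos|n̂_z| ≈ 30.1°.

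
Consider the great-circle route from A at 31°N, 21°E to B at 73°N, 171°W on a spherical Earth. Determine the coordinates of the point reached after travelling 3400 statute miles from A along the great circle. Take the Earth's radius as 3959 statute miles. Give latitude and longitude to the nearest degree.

≈ 80°N, 37°E

Convert each endpoint to a unit vector on the sphere (x = cos φ cos λ, y = cos φ sin λ, z = sin φ).
The central angle between the endpoints is δ = arccos(p₁·p₂) ≈ 1.321 rad (75.7°). The total great-circle distance is δ·R ≈ 1.321 × 3959 ≈ 5229 mi, so the target fraction is f = 3400/5229 ≈ 0.650.
Interpolate at f ≈ 0.650 with slerp weights a = sin((1−f)δ)/sin δ ≈ 0.460, b = sin(fδ)/sin δ ≈ 0.781.
p = a·p₁ + b·p₂ ≈ (0.143, 0.106, 0.984); φ = arcsin(p_z) ≈ 79.78°, λ = atan2(p_y, p_x) ≈ 36.53°.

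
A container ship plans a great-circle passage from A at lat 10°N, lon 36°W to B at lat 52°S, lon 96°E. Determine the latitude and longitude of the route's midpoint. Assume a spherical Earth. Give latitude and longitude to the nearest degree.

The haversine formula gives a central angle δ ≈ 2.144 rad (122.9°) between the endpoints.
Interpolate at f = 1/2 with slerp weights a = sin((1−f)δ)/sin δ ≈ 1.045, b = sin(fδ)/sin δ ≈ 1.045.
p = a·p₁ + b·p₂ ≈ (0.766, 0.035, -0.642); φ = arcsin(p_z) ≈ -39.96°, λ = atan2(p_y, p_x) ≈ 2.61°.

≈ lat 40°S, lon 3°E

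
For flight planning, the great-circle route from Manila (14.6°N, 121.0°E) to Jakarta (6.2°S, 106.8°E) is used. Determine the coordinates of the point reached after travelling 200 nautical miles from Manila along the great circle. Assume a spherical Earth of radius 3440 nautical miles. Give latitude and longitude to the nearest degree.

Convert each endpoint to a unit vector on the sphere (x = cos φ cos λ, y = cos φ sin λ, z = sin φ).
The central angle between the endpoints is δ = arccos(p₁·p₂) ≈ 0.438 rad (25.1°). The total great-circle distance is δ·R ≈ 0.438 × 3440 ≈ 1508 nmi, so the target fraction is f = 200/1508 ≈ 0.133.
Interpolate at f ≈ 0.133 with slerp weights a = sin((1−f)δ)/sin δ ≈ 0.874, b = sin(fδ)/sin δ ≈ 0.137.
p = a·p₁ + b·p₂ ≈ (-0.475, 0.856, 0.206); φ = arcsin(p_z) ≈ 11.87°, λ = atan2(p_y, p_x) ≈ 119.05°.

≈ 12°N, 119°E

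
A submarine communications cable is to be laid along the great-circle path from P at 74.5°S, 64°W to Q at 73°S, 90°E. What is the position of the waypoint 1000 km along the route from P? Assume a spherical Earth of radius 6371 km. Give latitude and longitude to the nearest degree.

Convert each endpoint to a unit vector on the sphere (x = cos φ cos λ, y = cos φ sin λ, z = sin φ).
The central angle between the endpoints is δ = arccos(p₁·p₂) ≈ 0.552 rad (31.6°). The total great-circle distance is δ·R ≈ 0.552 × 6371 ≈ 3519 km, so the target fraction is f = 1000/3519 ≈ 0.284.
Interpolate at f ≈ 0.284 with slerp weights a = sin((1−f)δ)/sin δ ≈ 0.734, b = sin(fδ)/sin δ ≈ 0.298.
p = a·p₁ + b·p₂ ≈ (0.086, -0.089, -0.992); φ = arcsin(p_z) ≈ -82.88°, λ = atan2(p_y, p_x) ≈ -46.05°.

≈ 83°S, 46°W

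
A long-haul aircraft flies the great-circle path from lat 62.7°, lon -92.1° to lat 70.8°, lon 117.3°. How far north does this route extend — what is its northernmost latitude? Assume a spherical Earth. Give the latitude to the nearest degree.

≈ 84°

The great circle lies in the plane with unit normal n̂ = (p₁ × p₂)/|p₁ × p₂|.
Here n̂_z ≈ -0.105; the vertex latitude is φ_max = arccos|n̂_z| ≈ 84.0°.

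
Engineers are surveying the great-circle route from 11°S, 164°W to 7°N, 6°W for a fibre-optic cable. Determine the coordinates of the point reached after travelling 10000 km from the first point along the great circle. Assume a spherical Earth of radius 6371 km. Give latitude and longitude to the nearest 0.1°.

≈ 8.4°S, 72.4°W

Write both endpoints as unit vectors p₁, p₂ with components (cos φ cos λ, cos φ sin λ, sin φ).
The central angle between the endpoints is δ = arccos(p₁·p₂) ≈ 2.756 rad (157.9°). The total great-circle distance is δ·R ≈ 2.756 × 6371 ≈ 17559 km, so the target fraction is f = 10000/17559 ≈ 0.570.
Interpolate at f ≈ 0.570 with slerp weights a = sin((1−f)δ)/sin δ ≈ 2.466, b = sin(fδ)/sin δ ≈ 2.660.
p = a·p₁ + b·p₂ ≈ (0.299, -0.943, -0.146); φ = arcsin(p_z) ≈ -8.41°, λ = atan2(p_y, p_x) ≈ -72.42°.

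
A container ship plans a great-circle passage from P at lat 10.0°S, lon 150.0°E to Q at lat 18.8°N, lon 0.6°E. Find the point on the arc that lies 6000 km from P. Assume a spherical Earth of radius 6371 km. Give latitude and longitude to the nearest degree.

Convert each endpoint to a unit vector on the sphere (x = cos φ cos λ, y = cos φ sin λ, z = sin φ).
The central angle between the endpoints is δ = arccos(p₁·p₂) ≈ 2.603 rad (149.1°). The total great-circle distance is δ·R ≈ 2.603 × 6371 ≈ 16583 km, so the target fraction is f = 6000/16583 ≈ 0.362.
Interpolate at f ≈ 0.362 with slerp weights a = sin((1−f)δ)/sin δ ≈ 1.941, b = sin(fδ)/sin δ ≈ 1.576.
p = a·p₁ + b·p₂ ≈ (-0.164, 0.972, 0.171); φ = arcsin(p_z) ≈ 9.84°, λ = atan2(p_y, p_x) ≈ 99.56°.

≈ lat 10°N, lon 100°E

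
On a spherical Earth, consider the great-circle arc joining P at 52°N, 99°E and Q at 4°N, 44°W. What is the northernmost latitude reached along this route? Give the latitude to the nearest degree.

The great circle lies in the plane with unit normal n̂ = (p₁ × p₂)/|p₁ × p₂|.
Here n̂_z ≈ -0.411; the vertex latitude is φ_max = arccos|n̂_z| ≈ 65.8°.
Check via Clairaut: cos φ_max = |cos φ₁| · sin C = cos(52.0°)·sin(41.8°) ≈ 0.411, again giving ≈ 65.8°.

≈ 66°N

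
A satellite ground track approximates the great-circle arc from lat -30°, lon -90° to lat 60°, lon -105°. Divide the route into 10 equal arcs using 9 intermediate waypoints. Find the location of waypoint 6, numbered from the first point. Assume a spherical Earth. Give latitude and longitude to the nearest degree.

The haversine formula gives a central angle δ ≈ 1.586 rad (90.8°) between the endpoints.
Interpolate at f = 6/10 with slerp weights a = sin((1−f)δ)/sin δ ≈ 0.593, b = sin(fδ)/sin δ ≈ 0.814.
p = a·p₁ + b·p₂ ≈ (-0.105, -0.906, 0.409); φ = arcsin(p_z) ≈ 24.13°, λ = atan2(p_y, p_x) ≈ -96.63°.

≈ lat 24°, lon -97°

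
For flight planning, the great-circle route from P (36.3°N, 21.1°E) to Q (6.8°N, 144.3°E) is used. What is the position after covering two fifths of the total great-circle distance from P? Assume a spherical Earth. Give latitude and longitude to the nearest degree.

The haversine formula gives a central angle δ ≈ 1.948 rad (111.6°) between the endpoints.
Interpolate at f = 2/5 with slerp weights a = sin((1−f)δ)/sin δ ≈ 0.990, b = sin(fδ)/sin δ ≈ 0.756.
p = a·p₁ + b·p₂ ≈ (0.135, 0.725, 0.675); φ = arcsin(p_z) ≈ 42.49°, λ = atan2(p_y, p_x) ≈ 79.47°.

≈ (42°N, 79°E)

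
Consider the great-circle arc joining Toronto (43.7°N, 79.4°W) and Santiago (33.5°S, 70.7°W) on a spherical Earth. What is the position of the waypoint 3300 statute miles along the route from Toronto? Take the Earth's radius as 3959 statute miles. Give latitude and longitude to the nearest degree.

From cos δ = sin φ₁ sin φ₂ + cos φ₁ cos φ₂ cos Δλ, the central angle is δ ≈ 1.355 rad (77.6°). The total great-circle distance is δ·R ≈ 1.355 × 3959 ≈ 5362 mi, so the target fraction is f = 3300/5362 ≈ 0.615.
Interpolate at f ≈ 0.615 with slerp weights a = sin((1−f)δ)/sin δ ≈ 0.510, b = sin(fδ)/sin δ ≈ 0.758.
p = a·p₁ + b·p₂ ≈ (0.277, -0.959, -0.066); φ = arcsin(p_z) ≈ -3.80°, λ = atan2(p_y, p_x) ≈ -73.90°.

≈ 4°S, 74°W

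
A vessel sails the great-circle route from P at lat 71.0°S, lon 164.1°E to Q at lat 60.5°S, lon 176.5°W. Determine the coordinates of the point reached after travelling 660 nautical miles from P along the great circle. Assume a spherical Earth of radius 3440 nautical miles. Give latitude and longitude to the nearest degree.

≈ lat 62°S, lon 179°W

Convert each endpoint to a unit vector on the sphere (x = cos φ cos λ, y = cos φ sin λ, z = sin φ).
The central angle between the endpoints is δ = arccos(p₁·p₂) ≈ 0.228 rad (13.1°). The total great-circle distance is δ·R ≈ 0.228 × 3440 ≈ 784 nmi, so the target fraction is f = 660/784 ≈ 0.842.
Interpolate at f ≈ 0.842 with slerp weights a = sin((1−f)δ)/sin δ ≈ 0.159, b = sin(fδ)/sin δ ≈ 0.844.
p = a·p₁ + b·p₂ ≈ (-0.465, -0.011, -0.885); φ = arcsin(p_z) ≈ -62.29°, λ = atan2(p_y, p_x) ≈ -178.62°.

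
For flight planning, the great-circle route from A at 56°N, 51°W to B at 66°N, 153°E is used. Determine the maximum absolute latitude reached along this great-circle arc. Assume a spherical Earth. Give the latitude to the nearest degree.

The great circle lies in the plane with unit normal n̂ = (p₁ × p₂)/|p₁ × p₂|.
Here n̂_z ≈ -0.111; the vertex latitude is φ_max = arccos|n̂_z| ≈ 83.6°.

≈ 84°N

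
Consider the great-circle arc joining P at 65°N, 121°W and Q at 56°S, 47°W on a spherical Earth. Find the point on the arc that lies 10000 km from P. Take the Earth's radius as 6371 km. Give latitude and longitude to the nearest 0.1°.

≈ 16.5°S, 70.6°W

Convert each endpoint to a unit vector on the sphere (x = cos φ cos λ, y = cos φ sin λ, z = sin φ).
The central angle between the endpoints is δ = arccos(p₁·p₂) ≈ 2.327 rad (133.3°). The total great-circle distance is δ·R ≈ 2.327 × 6371 ≈ 14826 km, so the target fraction is f = 10000/14826 ≈ 0.674.
Interpolate at f ≈ 0.674 with slerp weights a = sin((1−f)δ)/sin δ ≈ 0.945, b = sin(fδ)/sin δ ≈ 1.375.
p = a·p₁ + b·p₂ ≈ (0.319, -0.904, -0.284); φ = arcsin(p_z) ≈ -16.48°, λ = atan2(p_y, p_x) ≈ -70.59°.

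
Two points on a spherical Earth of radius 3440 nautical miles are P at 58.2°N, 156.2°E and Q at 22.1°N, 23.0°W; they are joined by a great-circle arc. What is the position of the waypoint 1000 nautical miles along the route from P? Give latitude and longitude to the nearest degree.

≈ 75°N, 155°E

Write both endpoints as unit vectors p₁, p₂ with components (cos φ cos λ, cos φ sin λ, sin φ).
The central angle between the endpoints is δ = arccos(p₁·p₂) ≈ 1.740 rad (99.7°). The total great-circle distance is δ·R ≈ 1.740 × 3440 ≈ 5986 nmi, so the target fraction is f = 1000/5986 ≈ 0.167.
Interpolate at f ≈ 0.167 with slerp weights a = sin((1−f)δ)/sin δ ≈ 1.007, b = sin(fδ)/sin δ ≈ 0.291.
p = a·p₁ + b·p₂ ≈ (-0.238, 0.109, 0.965); φ = arcsin(p_z) ≈ 74.85°, λ = atan2(p_y, p_x) ≈ 155.38°.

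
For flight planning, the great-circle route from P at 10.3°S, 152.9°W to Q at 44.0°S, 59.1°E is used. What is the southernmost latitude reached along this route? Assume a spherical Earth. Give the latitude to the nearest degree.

The great circle lies in the plane with unit normal n̂ = (p₁ × p₂)/|p₁ × p₂|.
Here n̂_z ≈ -0.426; the vertex latitude is φ_max = arccos|n̂_z| ≈ 64.8°.

≈ 65°S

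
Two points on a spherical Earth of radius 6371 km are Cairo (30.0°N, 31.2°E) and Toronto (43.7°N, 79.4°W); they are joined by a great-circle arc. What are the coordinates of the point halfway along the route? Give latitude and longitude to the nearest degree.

≈ (53°N, 17°W)

Convert each endpoint to a unit vector on the sphere (x = cos φ cos λ, y = cos φ sin λ, z = sin φ).
The central angle between the endpoints is δ = arccos(p₁·p₂) ≈ 1.445 rad (82.8°).
Interpolate at f = 1/2 with slerp weights a = sin((1−f)δ)/sin δ ≈ 0.667, b = sin(fδ)/sin δ ≈ 0.667.
p = a·p₁ + b·p₂ ≈ (0.582, -0.175, 0.794); φ = arcsin(p_z) ≈ 52.55°, λ = atan2(p_y, p_x) ≈ -16.69°.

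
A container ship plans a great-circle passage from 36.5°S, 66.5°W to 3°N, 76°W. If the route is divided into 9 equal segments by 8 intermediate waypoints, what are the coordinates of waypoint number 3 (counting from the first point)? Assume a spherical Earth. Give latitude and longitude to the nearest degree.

Convert each endpoint to a unit vector on the sphere (x = cos φ cos λ, y = cos φ sin λ, z = sin φ).
The central angle between the endpoints is δ = arccos(p₁·p₂) ≈ 0.707 rad (40.5°).
Interpolate at f = 3/9 with slerp weights a = sin((1−f)δ)/sin δ ≈ 0.699, b = sin(fδ)/sin δ ≈ 0.359.
p = a·p₁ + b·p₂ ≈ (0.311, -0.864, -0.397); φ = arcsin(p_z) ≈ -23.39°, λ = atan2(p_y, p_x) ≈ -70.20°.

≈ 23°S, 70°W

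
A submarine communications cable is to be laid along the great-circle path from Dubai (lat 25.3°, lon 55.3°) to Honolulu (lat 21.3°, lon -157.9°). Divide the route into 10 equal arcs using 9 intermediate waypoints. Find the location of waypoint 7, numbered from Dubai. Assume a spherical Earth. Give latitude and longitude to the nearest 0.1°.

The haversine formula gives a central angle δ ≈ 2.153 rad (123.3°) between the endpoints.
Interpolate at f = 7/10 with slerp weights a = sin((1−f)δ)/sin δ ≈ 0.720, b = sin(fδ)/sin δ ≈ 1.195.
p = a·p₁ + b·p₂ ≈ (-0.660, 0.117, 0.742); φ = arcsin(p_z) ≈ 47.88°, λ = atan2(p_y, p_x) ≈ 169.98°.

≈ lat 47.9°, lon 170.0°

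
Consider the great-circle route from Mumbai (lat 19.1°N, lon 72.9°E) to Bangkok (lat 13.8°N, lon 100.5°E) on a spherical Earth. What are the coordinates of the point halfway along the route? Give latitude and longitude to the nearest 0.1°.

Convert each endpoint to a unit vector on the sphere (x = cos φ cos λ, y = cos φ sin λ, z = sin φ).
The central angle between the endpoints is δ = arccos(p₁·p₂) ≈ 0.471 rad (27.0°).
Interpolate at f = 1/2 with slerp weights a = sin((1−f)δ)/sin δ ≈ 0.514, b = sin(fδ)/sin δ ≈ 0.514.
p = a·p₁ + b·p₂ ≈ (0.052, 0.955, 0.291); φ = arcsin(p_z) ≈ 16.91°, λ = atan2(p_y, p_x) ≈ 86.89°.

≈ lat 16.9°N, lon 86.9°E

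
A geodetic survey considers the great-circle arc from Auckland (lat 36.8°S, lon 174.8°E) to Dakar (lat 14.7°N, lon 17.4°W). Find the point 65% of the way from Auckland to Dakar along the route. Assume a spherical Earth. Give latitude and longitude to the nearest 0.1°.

≈ lat 34.8°S, lon 41.1°W

Convert each endpoint to a unit vector on the sphere (x = cos φ cos λ, y = cos φ sin λ, z = sin φ).
The central angle between the endpoints is δ = arccos(p₁·p₂) ≈ 2.712 rad (155.4°).
Interpolate at f = 0.65 with slerp weights a = sin((1−f)δ)/sin δ ≈ 1.951, b = sin(fδ)/sin δ ≈ 2.356.
p = a·p₁ + b·p₂ ≈ (0.619, -0.540, -0.571); φ = arcsin(p_z) ≈ -34.80°, λ = atan2(p_y, p_x) ≈ -41.10°.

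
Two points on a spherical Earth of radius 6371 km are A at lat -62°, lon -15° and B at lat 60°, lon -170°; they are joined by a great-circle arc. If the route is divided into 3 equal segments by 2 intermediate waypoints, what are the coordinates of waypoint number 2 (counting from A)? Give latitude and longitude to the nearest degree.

Convert each endpoint to a unit vector on the sphere (x = cos φ cos λ, y = cos φ sin λ, z = sin φ).
The central angle between the endpoints is δ = arccos(p₁·p₂) ≈ 2.929 rad (167.8°).
Interpolate at f = 2/3 with slerp weights a = sin((1−f)δ)/sin δ ≈ 3.918, b = sin(fδ)/sin δ ≈ 4.390.
p = a·p₁ + b·p₂ ≈ (-0.385, -0.857, 0.342); φ = arcsin(p_z) ≈ 20.01°, λ = atan2(p_y, p_x) ≈ -114.17°.

≈ lat 20°, lon -114°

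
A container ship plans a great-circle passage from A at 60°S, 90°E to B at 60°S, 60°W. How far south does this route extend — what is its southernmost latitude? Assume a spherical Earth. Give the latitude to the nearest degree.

≈ 82°S

The great circle lies in the plane with unit normal n̂ = (p₁ × p₂)/|p₁ × p₂|.
Here n̂_z ≈ -0.148; the vertex latitude is φ_max = arccos|n̂_z| ≈ 81.5°.
Check via Clairaut: cos φ_max = |cos φ₁| · sin C = cos(60.0°)·sin(162.8°) ≈ 0.148, again giving ≈ 81.5°.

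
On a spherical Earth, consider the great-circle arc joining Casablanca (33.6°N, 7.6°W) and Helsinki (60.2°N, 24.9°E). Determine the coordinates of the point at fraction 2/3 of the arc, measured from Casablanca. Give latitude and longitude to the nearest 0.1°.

≈ 52.4°N, 10.0°E

Write both endpoints as unit vectors p₁, p₂ with components (cos φ cos λ, cos φ sin λ, sin φ).
The central angle between the endpoints is δ = arccos(p₁·p₂) ≈ 0.593 rad (34.0°).
Interpolate at f = 2/3 with slerp weights a = sin((1−f)δ)/sin δ ≈ 0.351, b = sin(fδ)/sin δ ≈ 0.689.
p = a·p₁ + b·p₂ ≈ (0.601, 0.105, 0.792); φ = arcsin(p_z) ≈ 52.41°, λ = atan2(p_y, p_x) ≈ 9.96°.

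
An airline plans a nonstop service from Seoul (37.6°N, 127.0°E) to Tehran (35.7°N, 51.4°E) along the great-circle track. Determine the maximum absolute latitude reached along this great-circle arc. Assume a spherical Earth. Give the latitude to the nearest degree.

≈ 43°N

The great circle lies in the plane with unit normal n̂ = (p₁ × p₂)/|p₁ × p₂|.
Here n̂_z ≈ -0.728; the vertex latitude is φ_max = arccos|n̂_z| ≈ 43.3°.
Check via Clairaut: cos φ_max = |cos φ₁| · sin C = cos(37.6°)·sin(66.7°) ≈ 0.728, again giving ≈ 43.3°.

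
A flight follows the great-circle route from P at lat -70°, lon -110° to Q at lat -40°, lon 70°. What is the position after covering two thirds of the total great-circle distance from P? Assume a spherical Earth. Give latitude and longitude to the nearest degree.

The haversine formula gives a central angle δ ≈ 1.222 rad (70.0°) between the endpoints.
Interpolate at f = 2/3 with slerp weights a = sin((1−f)δ)/sin δ ≈ 0.421, b = sin(fδ)/sin δ ≈ 0.774.
p = a·p₁ + b·p₂ ≈ (0.153, 0.422, -0.894); φ = arcsin(p_z) ≈ -63.33°, λ = atan2(p_y, p_x) ≈ 70.00°.

≈ lat -63°, lon 70°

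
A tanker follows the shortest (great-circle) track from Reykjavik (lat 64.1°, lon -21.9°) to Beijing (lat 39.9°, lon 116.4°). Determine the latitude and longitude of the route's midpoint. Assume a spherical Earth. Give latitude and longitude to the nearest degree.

Convert each endpoint to a unit vector on the sphere (x = cos φ cos λ, y = cos φ sin λ, z = sin φ).
The central angle between the endpoints is δ = arccos(p₁·p₂) ≈ 1.238 rad (70.9°).
Interpolate at f = 1/2 with slerp weights a = sin((1−f)δ)/sin δ ≈ 0.614, b = sin(fδ)/sin δ ≈ 0.614.
p = a·p₁ + b·p₂ ≈ (0.039, 0.322, 0.946); φ = arcsin(p_z) ≈ 71.08°, λ = atan2(p_y, p_x) ≈ 83.02°.

≈ lat 71°, lon 83°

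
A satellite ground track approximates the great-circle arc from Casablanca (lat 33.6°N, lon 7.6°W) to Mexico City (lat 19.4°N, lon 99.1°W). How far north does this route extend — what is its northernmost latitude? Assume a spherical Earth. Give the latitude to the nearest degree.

The great circle lies in the plane with unit normal n̂ = (p₁ × p₂)/|p₁ × p₂|.
Here n̂_z ≈ -0.796; the vertex latitude is φ_max = arccos|n̂_z| ≈ 37.2°.

≈ 37°N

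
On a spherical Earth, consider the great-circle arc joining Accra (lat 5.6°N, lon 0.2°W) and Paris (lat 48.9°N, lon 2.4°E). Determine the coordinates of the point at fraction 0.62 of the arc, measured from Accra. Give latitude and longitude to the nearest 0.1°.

Convert each endpoint to a unit vector on the sphere (x = cos φ cos λ, y = cos φ sin λ, z = sin φ).
The central angle between the endpoints is δ = arccos(p₁·p₂) ≈ 0.757 rad (43.4°).
Interpolate at f = 0.62 with slerp weights a = sin((1−f)δ)/sin δ ≈ 0.413, b = sin(fδ)/sin δ ≈ 0.659.
p = a·p₁ + b·p₂ ≈ (0.844, 0.017, 0.537); φ = arcsin(p_z) ≈ 32.45°, λ = atan2(p_y, p_x) ≈ 1.13°.

≈ lat 32.5°N, lon 1.1°E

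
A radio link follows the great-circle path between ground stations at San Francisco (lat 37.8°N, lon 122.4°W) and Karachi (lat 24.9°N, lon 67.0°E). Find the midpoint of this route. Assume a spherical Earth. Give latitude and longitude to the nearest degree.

Convert each endpoint to a unit vector on the sphere (x = cos φ cos λ, y = cos φ sin λ, z = sin φ).
The central angle between the endpoints is δ = arccos(p₁·p₂) ≈ 2.036 rad (116.7°).
Interpolate at f = 1/2 with slerp weights a = sin((1−f)δ)/sin δ ≈ 0.953, b = sin(fδ)/sin δ ≈ 0.953.
p = a·p₁ + b·p₂ ≈ (-0.066, 0.160, 0.985); φ = arcsin(p_z) ≈ 80.05°, λ = atan2(p_y, p_x) ≈ 112.35°.

≈ lat 80°N, lon 112°E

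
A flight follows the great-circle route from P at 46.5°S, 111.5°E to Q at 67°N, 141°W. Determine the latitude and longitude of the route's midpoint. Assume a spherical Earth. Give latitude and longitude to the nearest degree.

The haversine formula gives a central angle δ ≈ 2.417 rad (138.5°) between the endpoints.
Interpolate at f = 1/2 with slerp weights a = sin((1−f)δ)/sin δ ≈ 1.410, b = sin(fδ)/sin δ ≈ 1.410.
p = a·p₁ + b·p₂ ≈ (-0.784, 0.556, 0.275); φ = arcsin(p_z) ≈ 15.97°, λ = atan2(p_y, p_x) ≈ 144.64°.

≈ 16°N, 145°E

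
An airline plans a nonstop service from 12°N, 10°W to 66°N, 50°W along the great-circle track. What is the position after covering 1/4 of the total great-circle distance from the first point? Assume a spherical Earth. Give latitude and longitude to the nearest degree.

Write both endpoints as unit vectors p₁, p₂ with components (cos φ cos λ, cos φ sin λ, sin φ).
The central angle between the endpoints is δ = arccos(p₁·p₂) ≈ 1.053 rad (60.3°).
Interpolate at f = 1/4 with slerp weights a = sin((1−f)δ)/sin δ ≈ 0.817, b = sin(fδ)/sin δ ≈ 0.300.
p = a·p₁ + b·p₂ ≈ (0.866, -0.232, 0.444); φ = arcsin(p_z) ≈ 26.33°, λ = atan2(p_y, p_x) ≈ -15.01°.

≈ 26°N, 15°W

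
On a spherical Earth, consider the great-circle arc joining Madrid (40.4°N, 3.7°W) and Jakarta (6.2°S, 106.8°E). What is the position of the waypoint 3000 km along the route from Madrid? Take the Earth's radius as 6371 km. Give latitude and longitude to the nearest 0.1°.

≈ 39.1°N, 31.6°E

Convert each endpoint to a unit vector on the sphere (x = cos φ cos λ, y = cos φ sin λ, z = sin φ).
The central angle between the endpoints is δ = arccos(p₁·p₂) ≈ 1.913 rad (109.6°). The total great-circle distance is δ·R ≈ 1.913 × 6371 ≈ 12185 km, so the target fraction is f = 3000/12185 ≈ 0.246.
Interpolate at f ≈ 0.246 with slerp weights a = sin((1−f)δ)/sin δ ≈ 1.053, b = sin(fδ)/sin δ ≈ 0.482.
p = a·p₁ + b·p₂ ≈ (0.662, 0.407, 0.630); φ = arcsin(p_z) ≈ 39.06°, λ = atan2(p_y, p_x) ≈ 31.57°.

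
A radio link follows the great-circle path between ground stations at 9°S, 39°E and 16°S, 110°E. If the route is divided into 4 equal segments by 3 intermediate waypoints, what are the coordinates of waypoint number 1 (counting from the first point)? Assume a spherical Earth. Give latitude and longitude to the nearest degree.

Write both endpoints as unit vectors p₁, p₂ with components (cos φ cos λ, cos φ sin λ, sin φ).
The central angle between the endpoints is δ = arccos(p₁·p₂) ≈ 1.211 rad (69.4°).
Interpolate at f = 1/4 with slerp weights a = sin((1−f)δ)/sin δ ≈ 0.842, b = sin(fδ)/sin δ ≈ 0.319.
p = a·p₁ + b·p₂ ≈ (0.542, 0.811, -0.220); φ = arcsin(p_z) ≈ -12.68°, λ = atan2(p_y, p_x) ≈ 56.26°.

≈ 13°S, 56°E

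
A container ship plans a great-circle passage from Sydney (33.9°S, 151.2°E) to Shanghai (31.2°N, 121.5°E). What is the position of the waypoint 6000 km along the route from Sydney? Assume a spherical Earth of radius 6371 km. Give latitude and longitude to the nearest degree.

≈ (16°N, 129°E)

Convert each endpoint to a unit vector on the sphere (x = cos φ cos λ, y = cos φ sin λ, z = sin φ).
The central angle between the endpoints is δ = arccos(p₁·p₂) ≈ 1.237 rad (70.9°). The total great-circle distance is δ·R ≈ 1.237 × 6371 ≈ 7880 km, so the target fraction is f = 6000/7880 ≈ 0.761.
Interpolate at f ≈ 0.761 with slerp weights a = sin((1−f)δ)/sin δ ≈ 0.308, b = sin(fδ)/sin δ ≈ 0.856.
p = a·p₁ + b·p₂ ≈ (-0.606, 0.747, 0.272); φ = arcsin(p_z) ≈ 15.76°, λ = atan2(p_y, p_x) ≈ 129.06°.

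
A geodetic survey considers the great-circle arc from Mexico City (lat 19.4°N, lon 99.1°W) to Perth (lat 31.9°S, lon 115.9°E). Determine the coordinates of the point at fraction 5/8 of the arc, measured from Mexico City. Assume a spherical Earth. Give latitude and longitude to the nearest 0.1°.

≈ lat 27.5°S, lon 179.8°E

Write both endpoints as unit vectors p₁, p₂ with components (cos φ cos λ, cos φ sin λ, sin φ).
The central angle between the endpoints is δ = arccos(p₁·p₂) ≈ 2.553 rad (146.3°).
Interpolate at f = 5/8 with slerp weights a = sin((1−f)δ)/sin δ ≈ 1.472, b = sin(fδ)/sin δ ≈ 1.799.
p = a·p₁ + b·p₂ ≈ (-0.887, 0.004, -0.462); φ = arcsin(p_z) ≈ -27.52°, λ = atan2(p_y, p_x) ≈ 179.77°.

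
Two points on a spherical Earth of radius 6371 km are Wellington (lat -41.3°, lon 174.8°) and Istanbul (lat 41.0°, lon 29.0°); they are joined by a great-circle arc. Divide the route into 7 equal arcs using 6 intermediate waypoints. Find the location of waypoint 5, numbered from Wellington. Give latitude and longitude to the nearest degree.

≈ lat 21°, lon 76°

Convert each endpoint to a unit vector on the sphere (x = cos φ cos λ, y = cos φ sin λ, z = sin φ).
The central angle between the endpoints is δ = arccos(p₁·p₂) ≈ 2.695 rad (154.4°).
Interpolate at f = 5/7 with slerp weights a = sin((1−f)δ)/sin δ ≈ 1.612, b = sin(fδ)/sin δ ≈ 2.172.
p = a·p₁ + b·p₂ ≈ (0.228, 0.904, 0.361); φ = arcsin(p_z) ≈ 21.16°, λ = atan2(p_y, p_x) ≈ 75.88°.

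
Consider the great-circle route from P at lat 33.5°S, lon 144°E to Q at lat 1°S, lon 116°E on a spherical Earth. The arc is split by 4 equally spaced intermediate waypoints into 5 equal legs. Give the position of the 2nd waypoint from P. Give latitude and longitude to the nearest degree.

Convert each endpoint to a unit vector on the sphere (x = cos φ cos λ, y = cos φ sin λ, z = sin φ).
The central angle between the endpoints is δ = arccos(p₁·p₂) ≈ 0.729 rad (41.8°).
Interpolate at f = 2/5 with slerp weights a = sin((1−f)δ)/sin δ ≈ 0.636, b = sin(fδ)/sin δ ≈ 0.432.
p = a·p₁ + b·p₂ ≈ (-0.618, 0.700, -0.359); φ = arcsin(p_z) ≈ -21.01°, λ = atan2(p_y, p_x) ≈ 131.47°.

≈ lat 21°S, lon 131°E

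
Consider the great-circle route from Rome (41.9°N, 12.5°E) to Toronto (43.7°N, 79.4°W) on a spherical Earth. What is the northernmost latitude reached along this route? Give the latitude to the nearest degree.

The great circle lies in the plane with unit normal n̂ = (p₁ × p₂)/|p₁ × p₂|.
Here n̂_z ≈ -0.600; the vertex latitude is φ_max = arccos|n̂_z| ≈ 53.1°.
Check via Clairaut: cos φ_max = |cos φ₁| · sin C = cos(41.9°)·sin(53.7°) ≈ 0.600, again giving ≈ 53.1°.

≈ 53°N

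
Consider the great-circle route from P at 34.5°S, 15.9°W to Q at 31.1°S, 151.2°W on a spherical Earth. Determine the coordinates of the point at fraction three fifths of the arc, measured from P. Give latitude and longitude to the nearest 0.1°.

≈ 57.3°S, 105.3°W

Write both endpoints as unit vectors p₁, p₂ with components (cos φ cos λ, cos φ sin λ, sin φ).
The central angle between the endpoints is δ = arccos(p₁·p₂) ≈ 1.781 rad (102.1°).
Interpolate at f = 3/5 with slerp weights a = sin((1−f)δ)/sin δ ≈ 0.669, b = sin(fδ)/sin δ ≈ 0.896.
p = a·p₁ + b·p₂ ≈ (-0.143, -0.521, -0.842); φ = arcsin(p_z) ≈ -57.32°, λ = atan2(p_y, p_x) ≈ -105.33°.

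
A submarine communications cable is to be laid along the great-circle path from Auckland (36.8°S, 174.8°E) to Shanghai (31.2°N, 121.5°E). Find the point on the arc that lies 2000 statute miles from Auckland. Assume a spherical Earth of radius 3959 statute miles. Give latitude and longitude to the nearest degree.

≈ 14°S, 155°E

From cos δ = sin φ₁ sin φ₂ + cos φ₁ cos φ₂ cos Δλ, the central angle is δ ≈ 1.472 rad (84.3°). The total great-circle distance is δ·R ≈ 1.472 × 3959 ≈ 5826 mi, so the target fraction is f = 2000/5826 ≈ 0.343.
Interpolate at f ≈ 0.343 with slerp weights a = sin((1−f)δ)/sin δ ≈ 0.827, b = sin(fδ)/sin δ ≈ 0.486.
p = a·p₁ + b·p₂ ≈ (-0.877, 0.415, -0.243); φ = arcsin(p_z) ≈ -14.09°, λ = atan2(p_y, p_x) ≈ 154.69°.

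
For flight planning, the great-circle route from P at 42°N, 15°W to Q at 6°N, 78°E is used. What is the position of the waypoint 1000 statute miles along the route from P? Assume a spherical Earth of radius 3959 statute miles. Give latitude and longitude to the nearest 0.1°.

≈ 42.0°N, 4.5°E

Convert each endpoint to a unit vector on the sphere (x = cos φ cos λ, y = cos φ sin λ, z = sin φ).
The central angle between the endpoints is δ = arccos(p₁·p₂) ≈ 1.540 rad (88.2°). The total great-circle distance is δ·R ≈ 1.540 × 3959 ≈ 6095 mi, so the target fraction is f = 1000/6095 ≈ 0.164.
Interpolate at f ≈ 0.164 with slerp weights a = sin((1−f)δ)/sin δ ≈ 0.960, b = sin(fδ)/sin δ ≈ 0.250.
p = a·p₁ + b·p₂ ≈ (0.741, 0.058, 0.669); φ = arcsin(p_z) ≈ 41.97°, λ = atan2(p_y, p_x) ≈ 4.51°.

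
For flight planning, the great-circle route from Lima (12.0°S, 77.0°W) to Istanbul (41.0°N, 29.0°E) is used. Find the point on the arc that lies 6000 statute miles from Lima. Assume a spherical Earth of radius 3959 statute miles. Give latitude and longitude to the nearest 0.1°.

≈ (37.6°N, 0.6°W)

Write both endpoints as unit vectors p₁, p₂ with components (cos φ cos λ, cos φ sin λ, sin φ).
The central angle between the endpoints is δ = arccos(p₁·p₂) ≈ 1.918 rad (109.9°). The total great-circle distance is δ·R ≈ 1.918 × 3959 ≈ 7592 mi, so the target fraction is f = 6000/7592 ≈ 0.790.
Interpolate at f ≈ 0.790 with slerp weights a = sin((1−f)δ)/sin δ ≈ 0.416, b = sin(fδ)/sin δ ≈ 1.062.
p = a·p₁ + b·p₂ ≈ (0.792, -0.008, 0.610); φ = arcsin(p_z) ≈ 37.59°, λ = atan2(p_y, p_x) ≈ -0.59°.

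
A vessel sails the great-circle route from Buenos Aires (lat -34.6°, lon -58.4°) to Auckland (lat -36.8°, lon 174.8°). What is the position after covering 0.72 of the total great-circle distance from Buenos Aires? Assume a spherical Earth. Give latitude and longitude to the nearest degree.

≈ lat -53°, lon -156°

Write both endpoints as unit vectors p₁, p₂ with components (cos φ cos λ, cos φ sin λ, sin φ).
The central angle between the endpoints is δ = arccos(p₁·p₂) ≈ 1.625 rad (93.1°).
Interpolate at f = 0.72 with slerp weights a = sin((1−f)δ)/sin δ ≈ 0.440, b = sin(fδ)/sin δ ≈ 0.922.
p = a·p₁ + b·p₂ ≈ (-0.546, -0.242, -0.802); φ = arcsin(p_z) ≈ -53.36°, λ = atan2(p_y, p_x) ≈ -156.10°.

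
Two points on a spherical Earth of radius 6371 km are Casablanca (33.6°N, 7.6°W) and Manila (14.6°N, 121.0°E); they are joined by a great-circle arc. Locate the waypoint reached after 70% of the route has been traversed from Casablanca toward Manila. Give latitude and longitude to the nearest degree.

≈ (36°N, 93°E)

Convert each endpoint to a unit vector on the sphere (x = cos φ cos λ, y = cos φ sin λ, z = sin φ).
The central angle between the endpoints is δ = arccos(p₁·p₂) ≈ 1.943 rad (111.3°).
Interpolate at f = 0.70 with slerp weights a = sin((1−f)δ)/sin δ ≈ 0.591, b = sin(fδ)/sin δ ≈ 1.050.
p = a·p₁ + b·p₂ ≈ (-0.035, 0.806, 0.591); φ = arcsin(p_z) ≈ 36.26°, λ = atan2(p_y, p_x) ≈ 92.52°.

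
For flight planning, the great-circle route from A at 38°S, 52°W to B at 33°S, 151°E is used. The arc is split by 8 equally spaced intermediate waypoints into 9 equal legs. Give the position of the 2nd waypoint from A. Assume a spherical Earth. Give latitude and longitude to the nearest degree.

Write both endpoints as unit vectors p₁, p₂ with components (cos φ cos λ, cos φ sin λ, sin φ).
The central angle between the endpoints is δ = arccos(p₁·p₂) ≈ 1.847 rad (105.8°).
Interpolate at f = 2/9 with slerp weights a = sin((1−f)δ)/sin δ ≈ 1.030, b = sin(fδ)/sin δ ≈ 0.415.
p = a·p₁ + b·p₂ ≈ (0.195, -0.471, -0.860); φ = arcsin(p_z) ≈ -59.34°, λ = atan2(p_y, p_x) ≈ -67.46°.

≈ 59°S, 67°W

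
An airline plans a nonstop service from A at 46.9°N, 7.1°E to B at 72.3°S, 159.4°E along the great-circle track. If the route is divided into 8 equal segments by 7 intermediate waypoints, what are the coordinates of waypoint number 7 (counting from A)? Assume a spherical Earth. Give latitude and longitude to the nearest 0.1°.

Write both endpoints as unit vectors p₁, p₂ with components (cos φ cos λ, cos φ sin λ, sin φ).
The central angle between the endpoints is δ = arccos(p₁·p₂) ≈ 2.646 rad (151.6°).
Interpolate at f = 7/8 with slerp weights a = sin((1−f)δ)/sin δ ≈ 0.682, b = sin(fδ)/sin δ ≈ 1.546.
p = a·p₁ + b·p₂ ≈ (0.023, 0.223, -0.975); φ = arcsin(p_z) ≈ -77.05°, λ = atan2(p_y, p_x) ≈ 84.19°.

≈ 77.0°S, 84.2°E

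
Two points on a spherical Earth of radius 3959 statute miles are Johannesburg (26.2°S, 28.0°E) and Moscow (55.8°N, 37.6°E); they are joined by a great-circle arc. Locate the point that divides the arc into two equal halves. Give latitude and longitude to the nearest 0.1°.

Convert each endpoint to a unit vector on the sphere (x = cos φ cos λ, y = cos φ sin λ, z = sin φ).
The central angle between the endpoints is δ = arccos(p₁·p₂) ≈ 1.438 rad (82.4°).
Interpolate at f = 1/2 with slerp weights a = sin((1−f)δ)/sin δ ≈ 0.665, b = sin(fδ)/sin δ ≈ 0.665.
p = a·p₁ + b·p₂ ≈ (0.822, 0.508, 0.256); φ = arcsin(p_z) ≈ 14.85°, λ = atan2(p_y, p_x) ≈ 31.70°.

≈ 14.8°N, 31.7°E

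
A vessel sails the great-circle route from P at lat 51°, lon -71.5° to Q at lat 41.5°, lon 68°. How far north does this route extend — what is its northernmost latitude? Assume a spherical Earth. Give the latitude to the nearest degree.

The great circle lies in the plane with unit normal n̂ = (p₁ × p₂)/|p₁ × p₂|.
Here n̂_z ≈ +0.310; the vertex latitude is φ_max = arccos|n̂_z| ≈ 71.9°.

≈ 72°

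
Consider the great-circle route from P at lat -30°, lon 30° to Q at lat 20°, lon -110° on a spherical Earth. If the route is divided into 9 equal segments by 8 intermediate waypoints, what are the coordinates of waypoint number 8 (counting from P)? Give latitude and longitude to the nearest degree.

≈ lat 13°, lon -95°

Write both endpoints as unit vectors p₁, p₂ with components (cos φ cos λ, cos φ sin λ, sin φ).
The central angle between the endpoints is δ = arccos(p₁·p₂) ≈ 2.489 rad (142.6°).
Interpolate at f = 8/9 with slerp weights a = sin((1−f)δ)/sin δ ≈ 0.450, b = sin(fδ)/sin δ ≈ 1.319.
p = a·p₁ + b·p₂ ≈ (-0.087, -0.970, 0.226); φ = arcsin(p_z) ≈ 13.09°, λ = atan2(p_y, p_x) ≈ -95.11°.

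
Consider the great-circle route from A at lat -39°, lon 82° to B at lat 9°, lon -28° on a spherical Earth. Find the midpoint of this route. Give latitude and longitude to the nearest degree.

Write both endpoints as unit vectors p₁, p₂ with components (cos φ cos λ, cos φ sin λ, sin φ).
The central angle between the endpoints is δ = arccos(p₁·p₂) ≈ 1.940 rad (111.2°).
Interpolate at f = 1/2 with slerp weights a = sin((1−f)δ)/sin δ ≈ 0.885, b = sin(fδ)/sin δ ≈ 0.885.
p = a·p₁ + b·p₂ ≈ (0.867, 0.271, -0.418); φ = arcsin(p_z) ≈ -24.73°, λ = atan2(p_y, p_x) ≈ 17.33°.

≈ lat -25°, lon 17°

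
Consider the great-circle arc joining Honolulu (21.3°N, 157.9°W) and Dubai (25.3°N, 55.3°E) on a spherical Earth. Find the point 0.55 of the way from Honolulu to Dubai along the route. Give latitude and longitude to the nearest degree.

≈ (56°N, 120°E)

Write both endpoints as unit vectors p₁, p₂ with components (cos φ cos λ, cos φ sin λ, sin φ).
The central angle between the endpoints is δ = arccos(p₁·p₂) ≈ 2.153 rad (123.3°).
Interpolate at f = 0.55 with slerp weights a = sin((1−f)δ)/sin δ ≈ 0.986, b = sin(fδ)/sin δ ≈ 1.109.
p = a·p₁ + b·p₂ ≈ (-0.281, 0.478, 0.832); φ = arcsin(p_z) ≈ 56.31°, λ = atan2(p_y, p_x) ≈ 120.44°.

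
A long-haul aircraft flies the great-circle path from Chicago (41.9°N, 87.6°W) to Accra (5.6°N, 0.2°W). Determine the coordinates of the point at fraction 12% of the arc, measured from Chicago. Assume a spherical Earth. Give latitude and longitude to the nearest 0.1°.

The haversine formula gives a central angle δ ≈ 1.472 rad (84.3°) between the endpoints.
Interpolate at f = 0.12 with slerp weights a = sin((1−f)δ)/sin δ ≈ 0.967, b = sin(fδ)/sin δ ≈ 0.177.
p = a·p₁ + b·p₂ ≈ (0.206, -0.720, 0.663); φ = arcsin(p_z) ≈ 41.53°, λ = atan2(p_y, p_x) ≈ -74.04°.

≈ (41.5°N, 74.0°W)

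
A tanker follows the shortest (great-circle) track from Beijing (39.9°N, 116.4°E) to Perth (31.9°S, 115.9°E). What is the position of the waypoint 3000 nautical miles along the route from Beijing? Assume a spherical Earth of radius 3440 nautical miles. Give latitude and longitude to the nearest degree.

Convert each endpoint to a unit vector on the sphere (x = cos φ cos λ, y = cos φ sin λ, z = sin φ).
The central angle between the endpoints is δ = arccos(p₁·p₂) ≈ 1.253 rad (71.8°). The total great-circle distance is δ·R ≈ 1.253 × 3440 ≈ 4311 nmi, so the target fraction is f = 3000/4311 ≈ 0.696.
Interpolate at f ≈ 0.696 with slerp weights a = sin((1−f)δ)/sin δ ≈ 0.392, b = sin(fδ)/sin δ ≈ 0.806.
p = a·p₁ + b·p₂ ≈ (-0.432, 0.885, -0.175); φ = arcsin(p_z) ≈ -10.07°, λ = atan2(p_y, p_x) ≈ 116.05°.

≈ 10°S, 116°E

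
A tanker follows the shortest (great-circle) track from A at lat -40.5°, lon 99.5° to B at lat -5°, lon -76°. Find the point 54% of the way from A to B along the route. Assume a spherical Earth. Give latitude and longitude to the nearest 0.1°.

Convert each endpoint to a unit vector on the sphere (x = cos φ cos λ, y = cos φ sin λ, z = sin φ).
The central angle between the endpoints is δ = arccos(p₁·p₂) ≈ 2.344 rad (134.3°).
Interpolate at f = 0.54 with slerp weights a = sin((1−f)δ)/sin δ ≈ 1.231, b = sin(fδ)/sin δ ≈ 1.333.
p = a·p₁ + b·p₂ ≈ (0.167, -0.365, -0.916); φ = arcsin(p_z) ≈ -66.34°, λ = atan2(p_y, p_x) ≈ -65.45°.

≈ lat -66.3°, lon -65.4°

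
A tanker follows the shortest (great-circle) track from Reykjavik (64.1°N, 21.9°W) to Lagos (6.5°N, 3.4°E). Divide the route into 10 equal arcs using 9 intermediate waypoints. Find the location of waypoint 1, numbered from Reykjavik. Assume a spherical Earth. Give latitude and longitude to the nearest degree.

≈ 59°N, 16°W

Write both endpoints as unit vectors p₁, p₂ with components (cos φ cos λ, cos φ sin λ, sin φ).
The central angle between the endpoints is δ = arccos(p₁·p₂) ≈ 1.054 rad (60.4°).
Interpolate at f = 1/10 with slerp weights a = sin((1−f)δ)/sin δ ≈ 0.935, b = sin(fδ)/sin δ ≈ 0.121.
p = a·p₁ + b·p₂ ≈ (0.499, -0.145, 0.854); φ = arcsin(p_z) ≈ 58.70°, λ = atan2(p_y, p_x) ≈ -16.22°.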